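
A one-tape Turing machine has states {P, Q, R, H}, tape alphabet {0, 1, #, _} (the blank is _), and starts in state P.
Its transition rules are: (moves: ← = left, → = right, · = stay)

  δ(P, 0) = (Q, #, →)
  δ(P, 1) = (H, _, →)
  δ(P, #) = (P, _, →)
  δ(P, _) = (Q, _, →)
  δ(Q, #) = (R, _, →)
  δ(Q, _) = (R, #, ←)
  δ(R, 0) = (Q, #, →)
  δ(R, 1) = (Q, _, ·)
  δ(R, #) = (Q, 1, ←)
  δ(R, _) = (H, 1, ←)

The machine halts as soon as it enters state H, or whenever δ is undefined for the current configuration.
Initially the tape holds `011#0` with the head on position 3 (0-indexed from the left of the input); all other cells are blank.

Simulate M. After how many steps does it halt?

P | ___011[#]0_   read # → write _, move →, go to P
P | ___011_[0]_   read 0 → write #, move →, go to Q
Q | ___011_#[_]   read _ → write #, move ←, go to R
R | ___011_[#]#   read # → write 1, move ←, go to Q
Q | ___011[_]1#   read _ → write #, move ←, go to R
R | ___01[1]#1#   read 1 → write _, move ·, go to Q
Q | ___01[_]#1#   read _ → write #, move ←, go to R
R | ___0[1]##1#   read 1 → write _, move ·, go to Q
Q | ___0[_]##1#   read _ → write #, move ←, go to R
R | ___[0]###1#   read 0 → write #, move →, go to Q
Q | ___#[#]##1#   read # → write _, move →, go to R
R | ___#_[#]#1#   read # → write 1, move ←, go to Q
Q | ___#[_]1#1#   read _ → write #, move ←, go to R
R | ___[#]#1#1#   read # → write 1, move ←, go to Q
Q | __[_]1#1#1#   read _ → write #, move ←, go to R
R | _[_]#1#1#1#   read _ → write 1, move ←, go to H
H | [_]1#1#1#1#
M halts after 16 transitions.

16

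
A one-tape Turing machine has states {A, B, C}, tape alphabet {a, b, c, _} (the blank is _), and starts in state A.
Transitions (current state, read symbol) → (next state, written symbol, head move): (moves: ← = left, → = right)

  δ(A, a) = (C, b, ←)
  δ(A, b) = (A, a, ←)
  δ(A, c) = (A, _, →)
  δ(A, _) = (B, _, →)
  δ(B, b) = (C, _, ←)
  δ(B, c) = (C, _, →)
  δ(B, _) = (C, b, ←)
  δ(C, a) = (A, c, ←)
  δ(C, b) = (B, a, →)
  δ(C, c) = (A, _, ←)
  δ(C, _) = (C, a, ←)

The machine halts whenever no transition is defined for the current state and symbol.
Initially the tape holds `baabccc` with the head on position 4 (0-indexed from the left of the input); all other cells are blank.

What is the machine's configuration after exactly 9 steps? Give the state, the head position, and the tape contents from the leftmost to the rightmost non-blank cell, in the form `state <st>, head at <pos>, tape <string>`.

A | baab[c]cc__   read c → write _, move →, go to A
A | baab_[c]c__   read c → write _, move →, go to A
A | baab__[c]__   read c → write _, move →, go to A
A | baab___[_]_   read _ → write _, move →, go to B
B | baab____[_]   read _ → write b, move ←, go to C
C | baab___[_]b   read _ → write a, move ←, go to C
C | baab__[_]ab   read _ → write a, move ←, go to C
C | baab_[_]aab   read _ → write a, move ←, go to C
C | baab[_]aaab   read _ → write a, move ←, go to C
C | baa[b]aaaab
After 9 steps: state C, head at 3, tape baabaaaab.

state C, head at 3, tape baabaaaab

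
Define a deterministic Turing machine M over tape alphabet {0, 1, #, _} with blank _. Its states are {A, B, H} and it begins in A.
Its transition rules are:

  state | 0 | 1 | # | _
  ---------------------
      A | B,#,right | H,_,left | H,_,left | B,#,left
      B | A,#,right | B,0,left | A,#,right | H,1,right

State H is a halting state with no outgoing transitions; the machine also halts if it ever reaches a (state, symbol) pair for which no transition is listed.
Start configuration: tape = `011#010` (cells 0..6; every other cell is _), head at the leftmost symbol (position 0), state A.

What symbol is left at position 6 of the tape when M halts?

A | [0]11#010_   read 0 → write #, move right, go to B
B | #[1]1#010_   read 1 → write 0, move left, go to B
B | [#]01#010_   read # → write #, move right, go to A
A | #[0]1#010_   read 0 → write #, move right, go to B
B | ##[1]#010_   read 1 → write 0, move left, go to B
B | #[#]0#010_   read # → write #, move right, go to A
A | ##[0]#010_   read 0 → write #, move right, go to B
B | ###[#]010_   read # → write #, move right, go to A
A | ####[0]10_   read 0 → write #, move right, go to B
B | #####[1]0_   read 1 → write 0, move left, go to B
B | ####[#]00_   read # → write #, move right, go to A
A | #####[0]0_   read 0 → write #, move right, go to B
B | ######[0]_   read 0 → write #, move right, go to A
A | #######[_]   read _ → write #, move left, go to B
B | ######[#]#   read # → write #, move right, go to A
A | #######[#]   read # → write _, move left, go to H
H | ######[#]_
Cell 6 holds # when M halts.

#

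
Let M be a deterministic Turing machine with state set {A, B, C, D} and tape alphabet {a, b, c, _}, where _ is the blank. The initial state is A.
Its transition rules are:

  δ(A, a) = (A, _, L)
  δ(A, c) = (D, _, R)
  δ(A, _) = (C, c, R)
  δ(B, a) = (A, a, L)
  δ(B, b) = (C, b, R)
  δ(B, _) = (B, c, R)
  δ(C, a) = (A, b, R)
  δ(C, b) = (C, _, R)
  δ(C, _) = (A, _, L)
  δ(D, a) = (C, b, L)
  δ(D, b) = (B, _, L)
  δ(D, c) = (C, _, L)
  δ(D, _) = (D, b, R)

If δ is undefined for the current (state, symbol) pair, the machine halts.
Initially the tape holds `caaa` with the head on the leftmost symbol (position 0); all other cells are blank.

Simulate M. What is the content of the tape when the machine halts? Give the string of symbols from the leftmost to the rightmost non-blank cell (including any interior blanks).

state=A head=0 tape=_[c]aaa   (A,c)→(D,_,R)
state=D head=1 tape=__[a]aa   (D,a)→(C,b,L)
state=C head=0 tape=_[_]baa   (C,_)→(A,_,L)
state=A head=-1 tape=[_]_baa   (A,_)→(C,c,R)
state=C head=0 tape=c[_]baa   (C,_)→(A,_,L)
state=A head=-1 tape=[c]_baa   (A,c)→(D,_,R)
state=D head=0 tape=_[_]baa   (D,_)→(D,b,R)
state=D head=1 tape=_b[b]aa   (D,b)→(B,_,L)
state=B head=0 tape=_[b]_aa   (B,b)→(C,b,R)
state=C head=1 tape=_b[_]aa   (C,_)→(A,_,L)
state=A head=0 tape=_[b]_aa
The non-blank tape span at halt is b_aa.

b_aa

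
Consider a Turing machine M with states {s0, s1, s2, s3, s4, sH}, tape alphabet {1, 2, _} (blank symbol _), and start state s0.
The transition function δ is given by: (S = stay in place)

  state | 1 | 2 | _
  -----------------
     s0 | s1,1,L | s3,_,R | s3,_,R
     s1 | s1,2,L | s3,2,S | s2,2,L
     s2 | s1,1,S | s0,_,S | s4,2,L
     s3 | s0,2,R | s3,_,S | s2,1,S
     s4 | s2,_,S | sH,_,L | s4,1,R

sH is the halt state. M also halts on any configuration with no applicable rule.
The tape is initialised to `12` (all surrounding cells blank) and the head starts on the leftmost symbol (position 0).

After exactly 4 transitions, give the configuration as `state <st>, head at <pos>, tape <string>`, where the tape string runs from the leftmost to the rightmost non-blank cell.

s0 | ___[1]2   read 1 → write 1, move L, go to s1
s1 | __[_]12   read _ → write 2, move L, go to s2
s2 | _[_]212   read _ → write 2, move L, go to s4
s4 | [_]2212   read _ → write 1, move R, go to s4
s4 | 1[2]212
After 4 steps: state s4, head at -2, tape 12212.

state s4, head at -2, tape 12212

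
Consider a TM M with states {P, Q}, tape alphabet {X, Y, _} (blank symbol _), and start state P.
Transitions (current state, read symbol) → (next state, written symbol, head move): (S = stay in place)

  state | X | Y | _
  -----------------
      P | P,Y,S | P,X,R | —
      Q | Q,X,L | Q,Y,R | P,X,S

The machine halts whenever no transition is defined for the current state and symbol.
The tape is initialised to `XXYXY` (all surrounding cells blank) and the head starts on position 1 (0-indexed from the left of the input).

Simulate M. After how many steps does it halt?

state=P head=1 tape=X[X]YXY_   (P,X)→(P,Y,S)
state=P head=1 tape=X[Y]YXY_   (P,Y)→(P,X,R)
state=P head=2 tape=XX[Y]XY_   (P,Y)→(P,X,R)
state=P head=3 tape=XXX[X]Y_   (P,X)→(P,Y,S)
state=P head=3 tape=XXX[Y]Y_   (P,Y)→(P,X,R)
state=P head=4 tape=XXXX[Y]_   (P,Y)→(P,X,R)
state=P head=5 tape=XXXXX[_]
M halts after 6 transitions.

6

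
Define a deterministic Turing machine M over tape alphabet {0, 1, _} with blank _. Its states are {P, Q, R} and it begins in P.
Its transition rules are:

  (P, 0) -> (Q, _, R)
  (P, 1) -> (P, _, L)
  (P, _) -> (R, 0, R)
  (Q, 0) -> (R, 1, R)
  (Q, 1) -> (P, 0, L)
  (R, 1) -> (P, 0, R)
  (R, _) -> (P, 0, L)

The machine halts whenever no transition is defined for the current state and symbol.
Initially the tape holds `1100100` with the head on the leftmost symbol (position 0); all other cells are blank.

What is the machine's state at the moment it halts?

P | _[1]100100_   read 1 → write _, move L, go to P
P | [_]_100100_   read _ → write 0, move R, go to R
R | 0[_]100100_   read _ → write 0, move L, go to P
P | [0]0100100_   read 0 → write _, move R, go to Q
Q | _[0]100100_   read 0 → write 1, move R, go to R
R | _1[1]00100_   read 1 → write 0, move R, go to P
P | _10[0]0100_   read 0 → write _, move R, go to Q
Q | _10_[0]100_   read 0 → write 1, move R, go to R
R | _10_1[1]00_   read 1 → write 0, move R, go to P
P | _10_10[0]0_   read 0 → write _, move R, go to Q
Q | _10_10_[0]_   read 0 → write 1, move R, go to R
R | _10_10_1[_]   read _ → write 0, move L, go to P
P | _10_10_[1]0   read 1 → write _, move L, go to P
P | _10_10[_]_0   read _ → write 0, move R, go to R
R | _10_100[_]0   read _ → write 0, move L, go to P
P | _10_10[0]00   read 0 → write _, move R, go to Q
Q | _10_10_[0]0   read 0 → write 1, move R, go to R
R | _10_10_1[0]
No transition is defined for (R, 0); M halts in state R.

R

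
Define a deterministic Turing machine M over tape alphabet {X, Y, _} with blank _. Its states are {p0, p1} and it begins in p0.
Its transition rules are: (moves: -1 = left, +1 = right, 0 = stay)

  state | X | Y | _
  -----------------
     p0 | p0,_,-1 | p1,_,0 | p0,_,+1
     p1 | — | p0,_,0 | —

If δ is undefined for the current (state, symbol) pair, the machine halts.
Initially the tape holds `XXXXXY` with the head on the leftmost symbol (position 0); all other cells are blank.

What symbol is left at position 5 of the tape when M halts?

_

p0 | _[X]XXXXY   read X → write _, move -1, go to p0
p0 | [_]_XXXXY   read _ → write _, move +1, go to p0
p0 | _[_]XXXXY   read _ → write _, move +1, go to p0
p0 | __[X]XXXY   read X → write _, move -1, go to p0
p0 | _[_]_XXXY   read _ → write _, move +1, go to p0
p0 | __[_]XXXY   read _ → write _, move +1, go to p0
p0 | ___[X]XXY   read X → write _, move -1, go to p0
p0 | __[_]_XXY   read _ → write _, move +1, go to p0
p0 | ___[_]XXY   read _ → write _, move +1, go to p0
p0 | ____[X]XY   read X → write _, move -1, go to p0
p0 | ___[_]_XY   read _ → write _, move +1, go to p0
p0 | ____[_]XY   read _ → write _, move +1, go to p0
p0 | _____[X]Y   read X → write _, move -1, go to p0
p0 | ____[_]_Y   read _ → write _, move +1, go to p0
p0 | _____[_]Y   read _ → write _, move +1, go to p0
p0 | ______[Y]   read Y → write _, move 0, go to p1
p1 | ______[_]
Cell 5 holds _ when M halts.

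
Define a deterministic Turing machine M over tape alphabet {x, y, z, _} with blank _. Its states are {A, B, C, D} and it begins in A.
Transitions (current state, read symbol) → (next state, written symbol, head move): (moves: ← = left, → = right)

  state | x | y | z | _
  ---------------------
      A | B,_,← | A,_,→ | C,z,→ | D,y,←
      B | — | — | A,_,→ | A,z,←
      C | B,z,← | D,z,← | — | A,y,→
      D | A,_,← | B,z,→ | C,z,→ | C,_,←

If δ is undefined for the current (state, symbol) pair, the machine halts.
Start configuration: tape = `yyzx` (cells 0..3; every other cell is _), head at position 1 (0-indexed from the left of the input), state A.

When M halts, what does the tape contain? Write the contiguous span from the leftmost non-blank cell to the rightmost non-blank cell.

A | y[y]zx__   read y → write _, move →, go to A
A | y_[z]x__   read z → write z, move →, go to C
C | y_z[x]__   read x → write z, move ←, go to B
B | y_[z]z__   read z → write _, move →, go to A
A | y__[z]__   read z → write z, move →, go to C
C | y__z[_]_   read _ → write y, move →, go to A
A | y__zy[_]   read _ → write y, move ←, go to D
D | y__z[y]y   read y → write z, move →, go to B
B | y__zz[y]
The non-blank tape span at halt is y__zzy.

y__zzy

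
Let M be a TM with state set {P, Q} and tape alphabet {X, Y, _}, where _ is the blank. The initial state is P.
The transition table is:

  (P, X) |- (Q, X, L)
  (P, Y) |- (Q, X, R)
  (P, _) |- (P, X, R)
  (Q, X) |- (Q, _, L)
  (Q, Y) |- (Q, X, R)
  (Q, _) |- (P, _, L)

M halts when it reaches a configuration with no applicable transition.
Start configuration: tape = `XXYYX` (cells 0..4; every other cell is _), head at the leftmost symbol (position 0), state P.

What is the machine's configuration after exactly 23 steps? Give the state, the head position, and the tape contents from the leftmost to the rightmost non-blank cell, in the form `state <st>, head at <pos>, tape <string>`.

state P, head at -1, tape XXXXX_XXYYX

P | ______[X]XYYX   read X → write X, move L, go to Q
Q | _____[_]XXYYX   read _ → write _, move L, go to P
P | ____[_]_XXYYX   read _ → write X, move R, go to P
P | ____X[_]XXYYX   read _ → write X, move R, go to P
P | ____XX[X]XYYX   read X → write X, move L, go to Q
Q | ____X[X]XXYYX   read X → write _, move L, go to Q
Q | ____[X]_XXYYX   read X → write _, move L, go to Q
Q | ___[_]__XXYYX   read _ → write _, move L, go to P
P | __[_]___XXYYX   read _ → write X, move R, go to P
P | __X[_]__XXYYX   read _ → write X, move R, go to P
P | __XX[_]_XXYYX   read _ → write X, move R, go to P
P | __XXX[_]XXYYX   read _ → write X, move R, go to P
P | __XXXX[X]XYYX   read X → write X, move L, go to Q
Q | __XXX[X]XXYYX   read X → write _, move L, go to Q
Q | __XX[X]_XXYYX   read X → write _, move L, go to Q
Q | __X[X]__XXYYX   read X → write _, move L, go to Q
Q | __[X]___XXYYX   read X → write _, move L, go to Q
Q | _[_]____XXYYX   read _ → write _, move L, go to P
P | [_]_____XXYYX   read _ → write X, move R, go to P
P | X[_]____XXYYX   read _ → write X, move R, go to P
P | XX[_]___XXYYX   read _ → write X, move R, go to P
P | XXX[_]__XXYYX   read _ → write X, move R, go to P
P | XXXX[_]_XXYYX   read _ → write X, move R, go to P
P | XXXXX[_]XXYYX
After 23 steps: state P, head at -1, tape XXXXX_XXYYX.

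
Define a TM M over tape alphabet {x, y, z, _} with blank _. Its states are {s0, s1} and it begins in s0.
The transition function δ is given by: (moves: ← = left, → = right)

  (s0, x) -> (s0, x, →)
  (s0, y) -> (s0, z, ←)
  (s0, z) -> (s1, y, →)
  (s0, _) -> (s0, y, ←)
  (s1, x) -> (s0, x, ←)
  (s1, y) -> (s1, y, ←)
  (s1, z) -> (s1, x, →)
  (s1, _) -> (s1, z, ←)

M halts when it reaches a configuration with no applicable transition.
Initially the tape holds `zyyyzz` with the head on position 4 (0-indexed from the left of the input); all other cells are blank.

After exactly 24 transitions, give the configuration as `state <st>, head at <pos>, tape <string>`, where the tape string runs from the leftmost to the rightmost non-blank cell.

state s0, head at 6, tape yxxxxxzz

state=s0 head=4 tape=zyyy[z]z__   (s0,z)→(s1,y,→)
state=s1 head=5 tape=zyyyy[z]__   (s1,z)→(s1,x,→)
state=s1 head=6 tape=zyyyyx[_]_   (s1,_)→(s1,z,←)
state=s1 head=5 tape=zyyyy[x]z_   (s1,x)→(s0,x,←)
state=s0 head=4 tape=zyyy[y]xz_   (s0,y)→(s0,z,←)
state=s0 head=3 tape=zyy[y]zxz_   (s0,y)→(s0,z,←)
state=s0 head=2 tape=zy[y]zzxz_   (s0,y)→(s0,z,←)
state=s0 head=1 tape=z[y]zzzxz_   (s0,y)→(s0,z,←)
state=s0 head=0 tape=[z]zzzzxz_   (s0,z)→(s1,y,→)
state=s1 head=1 tape=y[z]zzzxz_   (s1,z)→(s1,x,→)
state=s1 head=2 tape=yx[z]zzxz_   (s1,z)→(s1,x,→)
state=s1 head=3 tape=yxx[z]zxz_   (s1,z)→(s1,x,→)
state=s1 head=4 tape=yxxx[z]xz_   (s1,z)→(s1,x,→)
state=s1 head=5 tape=yxxxx[x]z_   (s1,x)→(s0,x,←)
state=s0 head=4 tape=yxxx[x]xz_   (s0,x)→(s0,x,→)
state=s0 head=5 tape=yxxxx[x]z_   (s0,x)→(s0,x,→)
state=s0 head=6 tape=yxxxxx[z]_   (s0,z)→(s1,y,→)
state=s1 head=7 tape=yxxxxxy[_]   (s1,_)→(s1,z,←)
state=s1 head=6 tape=yxxxxx[y]z   (s1,y)→(s1,y,←)
state=s1 head=5 tape=yxxxx[x]yz   (s1,x)→(s0,x,←)
state=s0 head=4 tape=yxxx[x]xyz   (s0,x)→(s0,x,→)
state=s0 head=5 tape=yxxxx[x]yz   (s0,x)→(s0,x,→)
state=s0 head=6 tape=yxxxxx[y]z   (s0,y)→(s0,z,←)
state=s0 head=5 tape=yxxxx[x]zz   (s0,x)→(s0,x,→)
state=s0 head=6 tape=yxxxxx[z]z
After 24 steps: state s0, head at 6, tape yxxxxxzz.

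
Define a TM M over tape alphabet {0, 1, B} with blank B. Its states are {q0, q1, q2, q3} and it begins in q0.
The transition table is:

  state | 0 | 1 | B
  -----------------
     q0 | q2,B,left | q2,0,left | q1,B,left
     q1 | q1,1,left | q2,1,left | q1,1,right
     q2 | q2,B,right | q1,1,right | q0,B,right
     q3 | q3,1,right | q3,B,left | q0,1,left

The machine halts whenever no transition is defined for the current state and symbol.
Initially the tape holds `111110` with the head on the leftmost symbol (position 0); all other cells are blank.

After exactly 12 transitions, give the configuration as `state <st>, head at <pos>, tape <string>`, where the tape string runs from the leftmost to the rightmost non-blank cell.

state=q0 head=0 tape=B[1]11110   (q0,1)→(q2,0,left)
state=q2 head=-1 tape=[B]011110   (q2,B)→(q0,B,right)
state=q0 head=0 tape=B[0]11110   (q0,0)→(q2,B,left)
state=q2 head=-1 tape=[B]B11110   (q2,B)→(q0,B,right)
state=q0 head=0 tape=B[B]11110   (q0,B)→(q1,B,left)
state=q1 head=-1 tape=[B]B11110   (q1,B)→(q1,1,right)
state=q1 head=0 tape=1[B]11110   (q1,B)→(q1,1,right)
state=q1 head=1 tape=11[1]1110   (q1,1)→(q2,1,left)
state=q2 head=0 tape=1[1]11110   (q2,1)→(q1,1,right)
state=q1 head=1 tape=11[1]1110   (q1,1)→(q2,1,left)
state=q2 head=0 tape=1[1]11110   (q2,1)→(q1,1,right)
state=q1 head=1 tape=11[1]1110   (q1,1)→(q2,1,left)
state=q2 head=0 tape=1[1]11110
After 12 steps: state q2, head at 0, tape 1111110.

state q2, head at 0, tape 1111110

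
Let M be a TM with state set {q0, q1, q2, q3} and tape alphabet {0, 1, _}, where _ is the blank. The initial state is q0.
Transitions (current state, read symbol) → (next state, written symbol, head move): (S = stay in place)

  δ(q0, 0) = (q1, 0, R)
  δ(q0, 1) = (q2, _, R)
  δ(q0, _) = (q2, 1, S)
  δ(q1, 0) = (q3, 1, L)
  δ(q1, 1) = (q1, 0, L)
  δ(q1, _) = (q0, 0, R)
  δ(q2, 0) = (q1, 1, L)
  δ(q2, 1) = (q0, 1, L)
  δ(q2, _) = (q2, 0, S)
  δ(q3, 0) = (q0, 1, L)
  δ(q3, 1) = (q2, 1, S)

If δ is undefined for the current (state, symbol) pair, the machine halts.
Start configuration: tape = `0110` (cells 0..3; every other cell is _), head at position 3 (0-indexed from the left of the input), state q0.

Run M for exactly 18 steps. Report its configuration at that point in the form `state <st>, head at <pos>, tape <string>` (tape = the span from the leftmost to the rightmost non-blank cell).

state q1, head at 0, tape 001110

q0 | 011[0]__   read 0 → write 0, move R, go to q1
q1 | 0110[_]_   read _ → write 0, move R, go to q0
q0 | 01100[_]   read _ → write 1, move S, go to q2
q2 | 01100[1]   read 1 → write 1, move L, go to q0
q0 | 0110[0]1   read 0 → write 0, move R, go to q1
q1 | 01100[1]   read 1 → write 0, move L, go to q1
q1 | 0110[0]0   read 0 → write 1, move L, go to q3
q3 | 011[0]10   read 0 → write 1, move L, go to q0
q0 | 01[1]110   read 1 → write _, move R, go to q2
q2 | 01_[1]10   read 1 → write 1, move L, go to q0
q0 | 01[_]110   read _ → write 1, move S, go to q2
q2 | 01[1]110   read 1 → write 1, move L, go to q0
q0 | 0[1]1110   read 1 → write _, move R, go to q2
q2 | 0_[1]110   read 1 → write 1, move L, go to q0
q0 | 0[_]1110   read _ → write 1, move S, go to q2
q2 | 0[1]1110   read 1 → write 1, move L, go to q0
q0 | [0]11110   read 0 → write 0, move R, go to q1
q1 | 0[1]1110   read 1 → write 0, move L, go to q1
q1 | [0]01110
After 18 steps: state q1, head at 0, tape 001110.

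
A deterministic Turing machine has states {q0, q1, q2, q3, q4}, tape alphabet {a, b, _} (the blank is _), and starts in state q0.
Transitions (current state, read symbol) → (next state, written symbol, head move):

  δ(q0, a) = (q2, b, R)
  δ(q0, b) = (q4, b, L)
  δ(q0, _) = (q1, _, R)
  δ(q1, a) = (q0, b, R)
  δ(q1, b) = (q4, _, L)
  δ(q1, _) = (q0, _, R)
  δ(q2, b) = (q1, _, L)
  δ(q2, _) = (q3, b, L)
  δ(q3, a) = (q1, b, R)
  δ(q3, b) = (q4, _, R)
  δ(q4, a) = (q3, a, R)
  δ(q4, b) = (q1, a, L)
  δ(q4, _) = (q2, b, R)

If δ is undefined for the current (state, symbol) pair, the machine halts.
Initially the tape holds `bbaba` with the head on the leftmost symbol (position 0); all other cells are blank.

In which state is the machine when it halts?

state=q0 head=0 tape=__[b]baba   (q0,b)→(q4,b,L)
state=q4 head=-1 tape=_[_]bbaba   (q4,_)→(q2,b,R)
state=q2 head=0 tape=_b[b]baba   (q2,b)→(q1,_,L)
state=q1 head=-1 tape=_[b]_baba   (q1,b)→(q4,_,L)
state=q4 head=-2 tape=[_]__baba   (q4,_)→(q2,b,R)
state=q2 head=-1 tape=b[_]_baba   (q2,_)→(q3,b,L)
state=q3 head=-2 tape=[b]b_baba   (q3,b)→(q4,_,R)
state=q4 head=-1 tape=_[b]_baba   (q4,b)→(q1,a,L)
state=q1 head=-2 tape=[_]a_baba   (q1,_)→(q0,_,R)
state=q0 head=-1 tape=_[a]_baba   (q0,a)→(q2,b,R)
state=q2 head=0 tape=_b[_]baba   (q2,_)→(q3,b,L)
state=q3 head=-1 tape=_[b]bbaba   (q3,b)→(q4,_,R)
state=q4 head=0 tape=__[b]baba   (q4,b)→(q1,a,L)
state=q1 head=-1 tape=_[_]ababa   (q1,_)→(q0,_,R)
state=q0 head=0 tape=__[a]baba   (q0,a)→(q2,b,R)
state=q2 head=1 tape=__b[b]aba   (q2,b)→(q1,_,L)
state=q1 head=0 tape=__[b]_aba   (q1,b)→(q4,_,L)
state=q4 head=-1 tape=_[_]__aba   (q4,_)→(q2,b,R)
state=q2 head=0 tape=_b[_]_aba   (q2,_)→(q3,b,L)
state=q3 head=-1 tape=_[b]b_aba   (q3,b)→(q4,_,R)
state=q4 head=0 tape=__[b]_aba   (q4,b)→(q1,a,L)
state=q1 head=-1 tape=_[_]a_aba   (q1,_)→(q0,_,R)
state=q0 head=0 tape=__[a]_aba   (q0,a)→(q2,b,R)
state=q2 head=1 tape=__b[_]aba   (q2,_)→(q3,b,L)
state=q3 head=0 tape=__[b]baba   (q3,b)→(q4,_,R)
state=q4 head=1 tape=___[b]aba   (q4,b)→(q1,a,L)
state=q1 head=0 tape=__[_]aaba   (q1,_)→(q0,_,R)
state=q0 head=1 tape=___[a]aba   (q0,a)→(q2,b,R)
state=q2 head=2 tape=___b[a]ba
No transition is defined for (q2, a); M halts in state q2.

q2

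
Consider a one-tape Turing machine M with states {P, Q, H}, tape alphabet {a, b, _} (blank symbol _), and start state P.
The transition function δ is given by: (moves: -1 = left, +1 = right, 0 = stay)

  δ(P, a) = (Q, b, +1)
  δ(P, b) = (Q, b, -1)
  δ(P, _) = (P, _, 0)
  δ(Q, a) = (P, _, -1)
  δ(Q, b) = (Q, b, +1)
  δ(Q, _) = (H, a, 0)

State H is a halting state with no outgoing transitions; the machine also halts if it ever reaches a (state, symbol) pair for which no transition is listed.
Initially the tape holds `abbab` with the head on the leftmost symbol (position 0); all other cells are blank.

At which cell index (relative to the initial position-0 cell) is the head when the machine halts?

P | [a]bbab   read a → write b, move +1, go to Q
Q | b[b]bab   read b → write b, move +1, go to Q
Q | bb[b]ab   read b → write b, move +1, go to Q
Q | bbb[a]b   read a → write _, move -1, go to P
P | bb[b]_b   read b → write b, move -1, go to Q
Q | b[b]b_b   read b → write b, move +1, go to Q
Q | bb[b]_b   read b → write b, move +1, go to Q
Q | bbb[_]b   read _ → write a, move 0, go to H
H | bbb[a]b
At halt the head is at cell 3.

3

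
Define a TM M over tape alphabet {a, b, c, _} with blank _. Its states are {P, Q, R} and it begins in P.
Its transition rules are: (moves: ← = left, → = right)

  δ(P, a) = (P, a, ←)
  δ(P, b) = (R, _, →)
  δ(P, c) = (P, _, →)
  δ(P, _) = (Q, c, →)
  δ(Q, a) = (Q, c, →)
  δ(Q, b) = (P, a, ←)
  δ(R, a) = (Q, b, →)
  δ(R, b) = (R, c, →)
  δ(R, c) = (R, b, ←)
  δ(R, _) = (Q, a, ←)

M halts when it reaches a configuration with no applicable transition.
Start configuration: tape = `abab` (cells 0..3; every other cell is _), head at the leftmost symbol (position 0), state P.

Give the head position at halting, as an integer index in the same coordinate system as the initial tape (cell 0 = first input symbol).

state=P head=0 tape=_[a]bab_   (P,a)→(P,a,←)
state=P head=-1 tape=[_]abab_   (P,_)→(Q,c,→)
state=Q head=0 tape=c[a]bab_   (Q,a)→(Q,c,→)
state=Q head=1 tape=cc[b]ab_   (Q,b)→(P,a,←)
state=P head=0 tape=c[c]aab_   (P,c)→(P,_,→)
state=P head=1 tape=c_[a]ab_   (P,a)→(P,a,←)
state=P head=0 tape=c[_]aab_   (P,_)→(Q,c,→)
state=Q head=1 tape=cc[a]ab_   (Q,a)→(Q,c,→)
state=Q head=2 tape=ccc[a]b_   (Q,a)→(Q,c,→)
state=Q head=3 tape=cccc[b]_   (Q,b)→(P,a,←)
state=P head=2 tape=ccc[c]a_   (P,c)→(P,_,→)
state=P head=3 tape=ccc_[a]_   (P,a)→(P,a,←)
state=P head=2 tape=ccc[_]a_   (P,_)→(Q,c,→)
state=Q head=3 tape=cccc[a]_   (Q,a)→(Q,c,→)
state=Q head=4 tape=ccccc[_]
At halt the head is at cell 4.

4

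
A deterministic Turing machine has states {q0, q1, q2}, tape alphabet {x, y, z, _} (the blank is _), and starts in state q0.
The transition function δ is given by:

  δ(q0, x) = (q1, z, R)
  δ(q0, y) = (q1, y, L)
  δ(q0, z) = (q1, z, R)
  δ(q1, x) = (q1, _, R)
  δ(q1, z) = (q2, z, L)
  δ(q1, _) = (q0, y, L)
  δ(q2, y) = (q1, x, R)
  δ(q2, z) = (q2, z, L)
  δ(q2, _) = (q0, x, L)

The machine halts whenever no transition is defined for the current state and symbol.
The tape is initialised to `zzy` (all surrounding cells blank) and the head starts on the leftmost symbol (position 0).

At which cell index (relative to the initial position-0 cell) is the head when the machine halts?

-2

q0 | __[z]zy   read z → write z, move R, go to q1
q1 | __z[z]y   read z → write z, move L, go to q2
q2 | __[z]zy   read z → write z, move L, go to q2
q2 | _[_]zzy   read _ → write x, move L, go to q0
q0 | [_]xzzy
At halt the head is at cell -2.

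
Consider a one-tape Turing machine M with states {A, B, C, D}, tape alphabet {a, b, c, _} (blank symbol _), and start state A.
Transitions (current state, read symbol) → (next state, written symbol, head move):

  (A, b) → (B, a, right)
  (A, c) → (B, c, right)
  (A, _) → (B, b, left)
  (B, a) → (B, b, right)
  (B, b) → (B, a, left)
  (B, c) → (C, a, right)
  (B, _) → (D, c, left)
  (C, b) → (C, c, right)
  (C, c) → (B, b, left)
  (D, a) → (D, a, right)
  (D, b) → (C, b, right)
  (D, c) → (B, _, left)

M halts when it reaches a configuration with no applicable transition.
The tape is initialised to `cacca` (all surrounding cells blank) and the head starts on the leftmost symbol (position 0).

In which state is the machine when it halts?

C

A | [c]acca   read c → write c, move right, go to B
B | c[a]cca   read a → write b, move right, go to B
B | cb[c]ca   read c → write a, move right, go to C
C | cba[c]a   read c → write b, move left, go to B
B | cb[a]ba   read a → write b, move right, go to B
B | cbb[b]a   read b → write a, move left, go to B
B | cb[b]aa   read b → write a, move left, go to B
B | c[b]aaa   read b → write a, move left, go to B
B | [c]aaaa   read c → write a, move right, go to C
C | a[a]aaa
No transition is defined for (C, a); M halts in state C.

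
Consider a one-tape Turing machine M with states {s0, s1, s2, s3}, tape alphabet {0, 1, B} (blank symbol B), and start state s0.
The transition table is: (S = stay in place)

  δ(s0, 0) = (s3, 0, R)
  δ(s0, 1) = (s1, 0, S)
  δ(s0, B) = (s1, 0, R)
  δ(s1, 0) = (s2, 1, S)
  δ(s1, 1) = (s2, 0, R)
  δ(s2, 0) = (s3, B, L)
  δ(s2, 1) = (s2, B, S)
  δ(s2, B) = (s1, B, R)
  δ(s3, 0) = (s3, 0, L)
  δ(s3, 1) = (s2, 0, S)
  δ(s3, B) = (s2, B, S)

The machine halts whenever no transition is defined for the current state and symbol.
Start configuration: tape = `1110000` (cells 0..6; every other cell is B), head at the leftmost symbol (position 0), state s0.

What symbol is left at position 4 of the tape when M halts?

B

state=s0 head=0 tape=[1]110000B   (s0,1)→(s1,0,S)
state=s1 head=0 tape=[0]110000B   (s1,0)→(s2,1,S)
state=s2 head=0 tape=[1]110000B   (s2,1)→(s2,B,S)
state=s2 head=0 tape=[B]110000B   (s2,B)→(s1,B,R)
state=s1 head=1 tape=B[1]10000B   (s1,1)→(s2,0,R)
state=s2 head=2 tape=B0[1]0000B   (s2,1)→(s2,B,S)
state=s2 head=2 tape=B0[B]0000B   (s2,B)→(s1,B,R)
state=s1 head=3 tape=B0B[0]000B   (s1,0)→(s2,1,S)
state=s2 head=3 tape=B0B[1]000B   (s2,1)→(s2,B,S)
state=s2 head=3 tape=B0B[B]000B   (s2,B)→(s1,B,R)
state=s1 head=4 tape=B0BB[0]00B   (s1,0)→(s2,1,S)
state=s2 head=4 tape=B0BB[1]00B   (s2,1)→(s2,B,S)
state=s2 head=4 tape=B0BB[B]00B   (s2,B)→(s1,B,R)
state=s1 head=5 tape=B0BBB[0]0B   (s1,0)→(s2,1,S)
state=s2 head=5 tape=B0BBB[1]0B   (s2,1)→(s2,B,S)
state=s2 head=5 tape=B0BBB[B]0B   (s2,B)→(s1,B,R)
state=s1 head=6 tape=B0BBBB[0]B   (s1,0)→(s2,1,S)
state=s2 head=6 tape=B0BBBB[1]B   (s2,1)→(s2,B,S)
state=s2 head=6 tape=B0BBBB[B]B   (s2,B)→(s1,B,R)
state=s1 head=7 tape=B0BBBBB[B]
Cell 4 holds B when M halts.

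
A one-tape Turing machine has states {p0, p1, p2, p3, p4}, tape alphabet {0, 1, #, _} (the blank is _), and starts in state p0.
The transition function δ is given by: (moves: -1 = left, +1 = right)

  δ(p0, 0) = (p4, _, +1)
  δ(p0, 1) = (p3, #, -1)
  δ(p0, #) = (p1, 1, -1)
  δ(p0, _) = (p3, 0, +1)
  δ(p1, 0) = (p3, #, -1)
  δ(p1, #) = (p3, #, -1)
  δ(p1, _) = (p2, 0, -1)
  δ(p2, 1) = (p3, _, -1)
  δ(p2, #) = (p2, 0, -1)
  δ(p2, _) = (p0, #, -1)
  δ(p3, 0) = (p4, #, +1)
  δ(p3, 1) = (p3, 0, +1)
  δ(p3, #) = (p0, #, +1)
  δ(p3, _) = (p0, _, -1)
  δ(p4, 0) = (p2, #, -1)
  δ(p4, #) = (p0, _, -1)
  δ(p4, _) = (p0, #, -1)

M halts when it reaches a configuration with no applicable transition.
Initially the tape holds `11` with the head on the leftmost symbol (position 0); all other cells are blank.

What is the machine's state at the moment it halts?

p4

p0 | _____[1]1   read 1 → write #, move -1, go to p3
p3 | ____[_]#1   read _ → write _, move -1, go to p0
p0 | ___[_]_#1   read _ → write 0, move +1, go to p3
p3 | ___0[_]#1   read _ → write _, move -1, go to p0
p0 | ___[0]_#1   read 0 → write _, move +1, go to p4
p4 | ____[_]#1   read _ → write #, move -1, go to p0
p0 | ___[_]##1   read _ → write 0, move +1, go to p3
p3 | ___0[#]#1   read # → write #, move +1, go to p0
p0 | ___0#[#]1   read # → write 1, move -1, go to p1
p1 | ___0[#]11   read # → write #, move -1, go to p3
p3 | ___[0]#11   read 0 → write #, move +1, go to p4
p4 | ___#[#]11   read # → write _, move -1, go to p0
p0 | ___[#]_11   read # → write 1, move -1, go to p1
p1 | __[_]1_11   read _ → write 0, move -1, go to p2
p2 | _[_]01_11   read _ → write #, move -1, go to p0
p0 | [_]#01_11   read _ → write 0, move +1, go to p3
p3 | 0[#]01_11   read # → write #, move +1, go to p0
p0 | 0#[0]1_11   read 0 → write _, move +1, go to p4
p4 | 0#_[1]_11
No transition is defined for (p4, 1); M halts in state p4.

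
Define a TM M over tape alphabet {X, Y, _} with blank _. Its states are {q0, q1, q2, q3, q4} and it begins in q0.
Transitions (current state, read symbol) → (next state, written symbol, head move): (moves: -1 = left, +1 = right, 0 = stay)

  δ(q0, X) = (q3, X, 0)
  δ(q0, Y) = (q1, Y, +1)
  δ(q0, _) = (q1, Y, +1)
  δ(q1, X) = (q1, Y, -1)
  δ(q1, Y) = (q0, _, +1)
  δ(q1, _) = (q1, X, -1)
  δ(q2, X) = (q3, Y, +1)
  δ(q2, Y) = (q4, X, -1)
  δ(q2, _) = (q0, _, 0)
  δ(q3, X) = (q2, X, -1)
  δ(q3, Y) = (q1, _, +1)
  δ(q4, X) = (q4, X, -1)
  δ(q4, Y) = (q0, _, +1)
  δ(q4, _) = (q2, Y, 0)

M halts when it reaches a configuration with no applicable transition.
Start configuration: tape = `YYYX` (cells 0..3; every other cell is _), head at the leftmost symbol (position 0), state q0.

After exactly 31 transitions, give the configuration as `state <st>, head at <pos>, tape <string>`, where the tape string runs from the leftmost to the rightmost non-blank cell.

state q1, head at 5, tape Y____YY

state=q0 head=0 tape=[Y]YYX___   (q0,Y)→(q1,Y,+1)
state=q1 head=1 tape=Y[Y]YX___   (q1,Y)→(q0,_,+1)
state=q0 head=2 tape=Y_[Y]X___   (q0,Y)→(q1,Y,+1)
state=q1 head=3 tape=Y_Y[X]___   (q1,X)→(q1,Y,-1)
state=q1 head=2 tape=Y_[Y]Y___   (q1,Y)→(q0,_,+1)
state=q0 head=3 tape=Y__[Y]___   (q0,Y)→(q1,Y,+1)
state=q1 head=4 tape=Y__Y[_]__   (q1,_)→(q1,X,-1)
state=q1 head=3 tape=Y__[Y]X__   (q1,Y)→(q0,_,+1)
state=q0 head=4 tape=Y___[X]__   (q0,X)→(q3,X,0)
state=q3 head=4 tape=Y___[X]__   (q3,X)→(q2,X,-1)
state=q2 head=3 tape=Y__[_]X__   (q2,_)→(q0,_,0)
state=q0 head=3 tape=Y__[_]X__   (q0,_)→(q1,Y,+1)
state=q1 head=4 tape=Y__Y[X]__   (q1,X)→(q1,Y,-1)
state=q1 head=3 tape=Y__[Y]Y__   (q1,Y)→(q0,_,+1)
state=q0 head=4 tape=Y___[Y]__   (q0,Y)→(q1,Y,+1)
state=q1 head=5 tape=Y___Y[_]_   (q1,_)→(q1,X,-1)
state=q1 head=4 tape=Y___[Y]X_   (q1,Y)→(q0,_,+1)
state=q0 head=5 tape=Y____[X]_   (q0,X)→(q3,X,0)
state=q3 head=5 tape=Y____[X]_   (q3,X)→(q2,X,-1)
state=q2 head=4 tape=Y___[_]X_   (q2,_)→(q0,_,0)
state=q0 head=4 tape=Y___[_]X_   (q0,_)→(q1,Y,+1)
state=q1 head=5 tape=Y___Y[X]_   (q1,X)→(q1,Y,-1)
state=q1 head=4 tape=Y___[Y]Y_   (q1,Y)→(q0,_,+1)
state=q0 head=5 tape=Y____[Y]_   (q0,Y)→(q1,Y,+1)
state=q1 head=6 tape=Y____Y[_]   (q1,_)→(q1,X,-1)
state=q1 head=5 tape=Y____[Y]X   (q1,Y)→(q0,_,+1)
state=q0 head=6 tape=Y_____[X]   (q0,X)→(q3,X,0)
state=q3 head=6 tape=Y_____[X]   (q3,X)→(q2,X,-1)
state=q2 head=5 tape=Y____[_]X   (q2,_)→(q0,_,0)
state=q0 head=5 tape=Y____[_]X   (q0,_)→(q1,Y,+1)
state=q1 head=6 tape=Y____Y[X]   (q1,X)→(q1,Y,-1)
state=q1 head=5 tape=Y____[Y]Y
After 31 steps: state q1, head at 5, tape Y____YY.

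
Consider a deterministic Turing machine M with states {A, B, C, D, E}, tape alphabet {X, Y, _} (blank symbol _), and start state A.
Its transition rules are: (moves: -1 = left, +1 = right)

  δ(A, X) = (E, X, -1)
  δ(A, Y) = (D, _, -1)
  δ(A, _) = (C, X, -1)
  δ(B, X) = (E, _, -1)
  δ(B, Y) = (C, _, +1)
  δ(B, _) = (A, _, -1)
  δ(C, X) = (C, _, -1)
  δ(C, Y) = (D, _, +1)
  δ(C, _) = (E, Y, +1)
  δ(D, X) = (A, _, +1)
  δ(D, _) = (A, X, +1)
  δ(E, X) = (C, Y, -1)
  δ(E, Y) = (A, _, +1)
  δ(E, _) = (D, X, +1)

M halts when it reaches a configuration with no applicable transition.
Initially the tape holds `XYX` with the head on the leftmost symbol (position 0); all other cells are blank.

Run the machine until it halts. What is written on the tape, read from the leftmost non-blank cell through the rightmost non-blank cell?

YXX

state=A head=0 tape=__[X]YX   (A,X)→(E,X,-1)
state=E head=-1 tape=_[_]XYX   (E,_)→(D,X,+1)
state=D head=0 tape=_X[X]YX   (D,X)→(A,_,+1)
state=A head=1 tape=_X_[Y]X   (A,Y)→(D,_,-1)
state=D head=0 tape=_X[_]_X   (D,_)→(A,X,+1)
state=A head=1 tape=_XX[_]X   (A,_)→(C,X,-1)
state=C head=0 tape=_X[X]XX   (C,X)→(C,_,-1)
state=C head=-1 tape=_[X]_XX   (C,X)→(C,_,-1)
state=C head=-2 tape=[_]__XX   (C,_)→(E,Y,+1)
state=E head=-1 tape=Y[_]_XX   (E,_)→(D,X,+1)
state=D head=0 tape=YX[_]XX   (D,_)→(A,X,+1)
state=A head=1 tape=YXX[X]X   (A,X)→(E,X,-1)
state=E head=0 tape=YX[X]XX   (E,X)→(C,Y,-1)
state=C head=-1 tape=Y[X]YXX   (C,X)→(C,_,-1)
state=C head=-2 tape=[Y]_YXX   (C,Y)→(D,_,+1)
state=D head=-1 tape=_[_]YXX   (D,_)→(A,X,+1)
state=A head=0 tape=_X[Y]XX   (A,Y)→(D,_,-1)
state=D head=-1 tape=_[X]_XX   (D,X)→(A,_,+1)
state=A head=0 tape=__[_]XX   (A,_)→(C,X,-1)
state=C head=-1 tape=_[_]XXX   (C,_)→(E,Y,+1)
state=E head=0 tape=_Y[X]XX   (E,X)→(C,Y,-1)
state=C head=-1 tape=_[Y]YXX   (C,Y)→(D,_,+1)
state=D head=0 tape=__[Y]XX
The non-blank tape span at halt is YXX.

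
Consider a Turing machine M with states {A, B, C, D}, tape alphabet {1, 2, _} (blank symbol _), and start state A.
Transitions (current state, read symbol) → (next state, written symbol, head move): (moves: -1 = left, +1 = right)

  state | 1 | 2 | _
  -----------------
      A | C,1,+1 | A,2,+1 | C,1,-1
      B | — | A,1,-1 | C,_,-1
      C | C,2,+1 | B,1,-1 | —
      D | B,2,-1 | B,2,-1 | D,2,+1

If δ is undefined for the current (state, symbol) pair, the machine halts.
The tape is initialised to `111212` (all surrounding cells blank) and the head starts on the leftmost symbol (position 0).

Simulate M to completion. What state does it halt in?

C

A | [1]11212_   read 1 → write 1, move +1, go to C
C | 1[1]1212_   read 1 → write 2, move +1, go to C
C | 12[1]212_   read 1 → write 2, move +1, go to C
C | 122[2]12_   read 2 → write 1, move -1, go to B
B | 12[2]112_   read 2 → write 1, move -1, go to A
A | 1[2]1112_   read 2 → write 2, move +1, go to A
A | 12[1]112_   read 1 → write 1, move +1, go to C
C | 121[1]12_   read 1 → write 2, move +1, go to C
C | 1212[1]2_   read 1 → write 2, move +1, go to C
C | 12122[2]_   read 2 → write 1, move -1, go to B
B | 1212[2]1_   read 2 → write 1, move -1, go to A
A | 121[2]11_   read 2 → write 2, move +1, go to A
A | 1212[1]1_   read 1 → write 1, move +1, go to C
C | 12121[1]_   read 1 → write 2, move +1, go to C
C | 121212[_]
No transition is defined for (C, _); M halts in state C.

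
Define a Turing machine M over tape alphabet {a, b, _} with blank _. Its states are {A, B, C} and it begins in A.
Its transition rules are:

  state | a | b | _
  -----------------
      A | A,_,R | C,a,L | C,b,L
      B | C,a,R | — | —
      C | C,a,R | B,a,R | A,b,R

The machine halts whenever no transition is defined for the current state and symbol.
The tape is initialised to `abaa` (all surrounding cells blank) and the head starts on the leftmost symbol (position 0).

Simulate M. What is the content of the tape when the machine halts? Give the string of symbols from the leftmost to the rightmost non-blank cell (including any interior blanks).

state=A head=0 tape=[a]baa___   (A,a)→(A,_,R)
state=A head=1 tape=_[b]aa___   (A,b)→(C,a,L)
state=C head=0 tape=[_]aaa___   (C,_)→(A,b,R)
state=A head=1 tape=b[a]aa___   (A,a)→(A,_,R)
state=A head=2 tape=b_[a]a___   (A,a)→(A,_,R)
state=A head=3 tape=b__[a]___   (A,a)→(A,_,R)
state=A head=4 tape=b___[_]__   (A,_)→(C,b,L)
state=C head=3 tape=b__[_]b__   (C,_)→(A,b,R)
state=A head=4 tape=b__b[b]__   (A,b)→(C,a,L)
state=C head=3 tape=b__[b]a__   (C,b)→(B,a,R)
state=B head=4 tape=b__a[a]__   (B,a)→(C,a,R)
state=C head=5 tape=b__aa[_]_   (C,_)→(A,b,R)
state=A head=6 tape=b__aab[_]   (A,_)→(C,b,L)
state=C head=5 tape=b__aa[b]b   (C,b)→(B,a,R)
state=B head=6 tape=b__aaa[b]
The non-blank tape span at halt is b__aaab.

b__aaab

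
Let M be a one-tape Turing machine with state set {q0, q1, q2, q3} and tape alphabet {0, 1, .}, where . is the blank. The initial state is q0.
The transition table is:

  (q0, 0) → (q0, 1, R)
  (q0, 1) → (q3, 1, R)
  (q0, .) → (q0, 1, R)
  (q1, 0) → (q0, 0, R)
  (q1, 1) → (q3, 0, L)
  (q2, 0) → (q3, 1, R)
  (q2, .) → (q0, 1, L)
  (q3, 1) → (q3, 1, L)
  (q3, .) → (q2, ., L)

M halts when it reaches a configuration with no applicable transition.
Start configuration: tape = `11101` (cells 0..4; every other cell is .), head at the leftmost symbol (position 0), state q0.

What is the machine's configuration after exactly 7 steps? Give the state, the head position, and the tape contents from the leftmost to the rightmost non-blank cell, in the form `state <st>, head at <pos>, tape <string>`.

q0 | ...[1]1101   read 1 → write 1, move R, go to q3
q3 | ...1[1]101   read 1 → write 1, move L, go to q3
q3 | ...[1]1101   read 1 → write 1, move L, go to q3
q3 | ..[.]11101   read . → write ., move L, go to q2
q2 | .[.].11101   read . → write 1, move L, go to q0
q0 | [.]1.11101   read . → write 1, move R, go to q0
q0 | 1[1].11101   read 1 → write 1, move R, go to q3
q3 | 11[.]11101
After 7 steps: state q3, head at -1, tape 11.11101.

state q3, head at -1, tape 11.11101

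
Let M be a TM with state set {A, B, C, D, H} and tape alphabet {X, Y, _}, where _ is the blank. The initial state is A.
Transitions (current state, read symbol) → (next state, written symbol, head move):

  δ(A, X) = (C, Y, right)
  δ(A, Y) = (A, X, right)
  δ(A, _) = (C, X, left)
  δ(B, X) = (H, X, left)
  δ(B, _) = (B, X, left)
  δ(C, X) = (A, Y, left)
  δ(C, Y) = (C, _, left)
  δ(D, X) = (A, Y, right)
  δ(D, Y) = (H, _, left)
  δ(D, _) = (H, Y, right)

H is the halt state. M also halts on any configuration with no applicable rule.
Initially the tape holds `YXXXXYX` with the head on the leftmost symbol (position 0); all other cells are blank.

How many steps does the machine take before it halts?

11

A | [Y]XXXXYX_   read Y → write X, move right, go to A
A | X[X]XXXYX_   read X → write Y, move right, go to C
C | XY[X]XXYX_   read X → write Y, move left, go to A
A | X[Y]YXXYX_   read Y → write X, move right, go to A
A | XX[Y]XXYX_   read Y → write X, move right, go to A
A | XXX[X]XYX_   read X → write Y, move right, go to C
C | XXXY[X]YX_   read X → write Y, move left, go to A
A | XXX[Y]YYX_   read Y → write X, move right, go to A
A | XXXX[Y]YX_   read Y → write X, move right, go to A
A | XXXXX[Y]X_   read Y → write X, move right, go to A
A | XXXXXX[X]_   read X → write Y, move right, go to C
C | XXXXXXY[_]
M halts after 11 transitions.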